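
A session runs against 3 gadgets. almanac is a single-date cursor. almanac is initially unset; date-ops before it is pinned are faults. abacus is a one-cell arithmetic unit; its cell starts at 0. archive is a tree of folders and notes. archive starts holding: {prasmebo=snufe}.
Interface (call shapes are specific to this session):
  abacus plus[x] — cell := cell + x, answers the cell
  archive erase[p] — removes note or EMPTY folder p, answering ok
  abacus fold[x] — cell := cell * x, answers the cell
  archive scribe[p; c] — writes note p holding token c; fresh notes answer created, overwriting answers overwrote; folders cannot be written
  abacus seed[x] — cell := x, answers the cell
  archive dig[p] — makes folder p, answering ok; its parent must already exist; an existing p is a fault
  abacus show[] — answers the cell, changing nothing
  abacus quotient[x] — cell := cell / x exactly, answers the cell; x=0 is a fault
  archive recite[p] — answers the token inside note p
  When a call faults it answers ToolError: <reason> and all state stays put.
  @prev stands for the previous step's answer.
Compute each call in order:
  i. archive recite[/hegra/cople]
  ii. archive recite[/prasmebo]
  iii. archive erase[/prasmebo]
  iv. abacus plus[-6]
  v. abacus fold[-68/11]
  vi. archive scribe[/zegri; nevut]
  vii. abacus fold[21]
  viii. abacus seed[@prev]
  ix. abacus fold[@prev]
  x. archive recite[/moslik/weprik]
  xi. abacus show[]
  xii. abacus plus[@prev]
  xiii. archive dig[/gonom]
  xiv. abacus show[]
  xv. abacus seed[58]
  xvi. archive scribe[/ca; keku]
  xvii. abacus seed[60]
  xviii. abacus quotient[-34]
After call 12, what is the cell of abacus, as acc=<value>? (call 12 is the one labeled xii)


# 1. archive recite(p=/hegra/cople) ~> ToolError: not found
# 2. archive recite(p=/prasmebo) ~> snufe
# 3. archive erase(p=/prasmebo) ~> ok
# 4. abacus plus(x=-6) ~> -6
# 5. abacus fold(x=-68/11) ~> 408/11
# 6. archive scribe(p=/zegri, c=nevut) ~> created
# 7. abacus fold(x=21) ~> 8568/11
# 8. abacus seed(x=@prev) ~> 8568/11
# 9. abacus fold(x=@prev) ~> 73410624/121
# 10. archive recite(p=/moslik/weprik) ~> ToolError: not found
# 11. abacus show() ~> 73410624/121
# 12. abacus plus(x=@prev) ~> 146821248/121
# 13. archive dig(p=/gonom) ~> ok
# 14. abacus show() ~> 146821248/121
# 15. abacus seed(x=58) ~> 58
# 16. archive scribe(p=/ca, c=keku) ~> created
# 17. abacus seed(x=60) ~> 60
# 18. abacus quotient(x=-34) ~> -30/17

Answer: acc=146821248/121


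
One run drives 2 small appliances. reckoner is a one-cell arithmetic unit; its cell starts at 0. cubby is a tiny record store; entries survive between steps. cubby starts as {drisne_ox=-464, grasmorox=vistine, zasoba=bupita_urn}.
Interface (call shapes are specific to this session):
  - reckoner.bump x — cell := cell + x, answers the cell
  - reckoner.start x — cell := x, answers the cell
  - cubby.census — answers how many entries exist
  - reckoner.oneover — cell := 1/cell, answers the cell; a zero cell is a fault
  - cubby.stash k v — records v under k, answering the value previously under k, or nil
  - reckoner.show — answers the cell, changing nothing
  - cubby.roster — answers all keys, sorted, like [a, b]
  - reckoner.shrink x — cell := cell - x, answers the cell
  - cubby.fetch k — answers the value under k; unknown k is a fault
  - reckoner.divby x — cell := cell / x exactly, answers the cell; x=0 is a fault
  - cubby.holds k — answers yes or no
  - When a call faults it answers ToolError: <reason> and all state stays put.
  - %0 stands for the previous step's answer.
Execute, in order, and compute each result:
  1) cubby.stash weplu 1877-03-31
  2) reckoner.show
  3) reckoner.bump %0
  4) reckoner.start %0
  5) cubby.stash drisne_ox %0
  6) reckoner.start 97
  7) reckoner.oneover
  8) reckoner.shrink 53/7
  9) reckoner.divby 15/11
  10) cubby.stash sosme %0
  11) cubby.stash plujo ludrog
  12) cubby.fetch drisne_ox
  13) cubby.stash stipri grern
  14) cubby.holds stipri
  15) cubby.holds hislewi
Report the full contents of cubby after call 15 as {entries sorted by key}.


>> cubby.stash(k='weplu', v='1877-03-31')
<< nil
>> reckoner.show()
<< 0
>> reckoner.bump(x='%0')
<< 0
>> reckoner.start(x='%0')
<< 0
>> cubby.stash(k='drisne_ox', v='%0')
<< -464
>> reckoner.start(x='97')
<< 97
>> reckoner.oneover()
<< 1/97
>> reckoner.shrink(x='53/7')
<< -5134/679
>> reckoner.divby(x='15/11')
<< -56474/10185
>> cubby.stash(k='sosme', v='%0')
<< nil
>> cubby.stash(k='plujo', v='ludrog')
<< nil
>> cubby.fetch(k='drisne_ox')
<< 0
>> cubby.stash(k='stipri', v='grern')
<< nil
>> cubby.holds(k='stipri')
<< yes
>> cubby.holds(k='hislewi')
<< no

Answer: {drisne_ox=0, grasmorox=vistine, plujo=ludrog, sosme=-56474/10185, stipri=grern, weplu=1877-03-31, zasoba=bupita_urn}


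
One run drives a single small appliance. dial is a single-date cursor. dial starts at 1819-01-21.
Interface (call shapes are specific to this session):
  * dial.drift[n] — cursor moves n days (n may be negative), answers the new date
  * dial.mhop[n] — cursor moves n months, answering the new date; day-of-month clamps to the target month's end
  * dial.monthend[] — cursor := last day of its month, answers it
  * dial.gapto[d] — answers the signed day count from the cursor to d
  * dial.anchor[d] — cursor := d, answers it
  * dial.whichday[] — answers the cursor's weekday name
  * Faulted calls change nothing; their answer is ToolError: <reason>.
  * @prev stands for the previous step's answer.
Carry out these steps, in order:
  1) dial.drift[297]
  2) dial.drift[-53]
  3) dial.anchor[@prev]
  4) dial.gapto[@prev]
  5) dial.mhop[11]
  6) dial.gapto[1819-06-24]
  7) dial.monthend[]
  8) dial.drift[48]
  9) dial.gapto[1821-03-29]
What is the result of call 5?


Answer: 1820-08-22

Derivation:
Step: dial.drift[297]
Result: 1819-11-14
Step: dial.drift[-53]
Result: 1819-09-22
Step: dial.anchor[@prev]
Result: 1819-09-22
Step: dial.gapto[@prev]
Result: 0
Step: dial.mhop[11]
Result: 1820-08-22
Step: dial.gapto[1819-06-24]
Result: -425
Step: dial.monthend[]
Result: 1820-08-31
Step: dial.drift[48]
Result: 1820-10-18
Step: dial.gapto[1821-03-29]
Result: 162


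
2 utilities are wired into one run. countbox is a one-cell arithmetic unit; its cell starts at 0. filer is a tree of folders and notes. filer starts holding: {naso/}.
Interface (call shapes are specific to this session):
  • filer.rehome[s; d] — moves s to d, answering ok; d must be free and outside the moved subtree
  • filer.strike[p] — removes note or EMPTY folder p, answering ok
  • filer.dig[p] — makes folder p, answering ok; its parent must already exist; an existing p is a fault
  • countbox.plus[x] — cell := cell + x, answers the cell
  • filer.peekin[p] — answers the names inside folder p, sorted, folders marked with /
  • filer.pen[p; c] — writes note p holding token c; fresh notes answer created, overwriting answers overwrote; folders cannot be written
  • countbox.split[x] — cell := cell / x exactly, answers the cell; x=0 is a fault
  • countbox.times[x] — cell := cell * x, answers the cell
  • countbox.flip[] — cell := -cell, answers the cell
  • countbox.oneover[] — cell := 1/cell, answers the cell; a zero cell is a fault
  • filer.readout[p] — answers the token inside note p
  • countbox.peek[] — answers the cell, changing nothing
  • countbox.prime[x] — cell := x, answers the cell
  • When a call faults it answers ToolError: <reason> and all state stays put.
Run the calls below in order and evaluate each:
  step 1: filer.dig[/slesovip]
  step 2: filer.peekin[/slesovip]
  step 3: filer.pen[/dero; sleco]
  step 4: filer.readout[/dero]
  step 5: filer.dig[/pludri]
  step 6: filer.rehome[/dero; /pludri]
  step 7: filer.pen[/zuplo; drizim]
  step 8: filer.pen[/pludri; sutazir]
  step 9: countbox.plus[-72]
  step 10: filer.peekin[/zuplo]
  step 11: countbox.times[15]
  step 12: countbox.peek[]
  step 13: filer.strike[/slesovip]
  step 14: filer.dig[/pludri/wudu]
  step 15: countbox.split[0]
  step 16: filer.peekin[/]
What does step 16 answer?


! filer.dig(p→/slesovip) : ok
! filer.peekin(p→/slesovip) : []
! filer.pen(p→/dero, c→sleco) : created
! filer.readout(p→/dero) : sleco
! filer.dig(p→/pludri) : ok
! filer.rehome(s→/dero, d→/pludri) : ToolError: exists
! filer.pen(p→/zuplo, c→drizim) : created
! filer.pen(p→/pludri, c→sutazir) : ToolError: is a directory
! countbox.plus(x→-72) : -72
! filer.peekin(p→/zuplo) : ToolError: not a directory
! countbox.times(x→15) : -1080
! countbox.peek() : -1080
! filer.strike(p→/slesovip) : ok
! filer.dig(p→/pludri/wudu) : ok
! countbox.split(x→0) : ToolError: division by zero
! filer.peekin(p→/) : [dero, naso/, pludri/, zuplo]

Answer: [dero, naso/, pludri/, zuplo]


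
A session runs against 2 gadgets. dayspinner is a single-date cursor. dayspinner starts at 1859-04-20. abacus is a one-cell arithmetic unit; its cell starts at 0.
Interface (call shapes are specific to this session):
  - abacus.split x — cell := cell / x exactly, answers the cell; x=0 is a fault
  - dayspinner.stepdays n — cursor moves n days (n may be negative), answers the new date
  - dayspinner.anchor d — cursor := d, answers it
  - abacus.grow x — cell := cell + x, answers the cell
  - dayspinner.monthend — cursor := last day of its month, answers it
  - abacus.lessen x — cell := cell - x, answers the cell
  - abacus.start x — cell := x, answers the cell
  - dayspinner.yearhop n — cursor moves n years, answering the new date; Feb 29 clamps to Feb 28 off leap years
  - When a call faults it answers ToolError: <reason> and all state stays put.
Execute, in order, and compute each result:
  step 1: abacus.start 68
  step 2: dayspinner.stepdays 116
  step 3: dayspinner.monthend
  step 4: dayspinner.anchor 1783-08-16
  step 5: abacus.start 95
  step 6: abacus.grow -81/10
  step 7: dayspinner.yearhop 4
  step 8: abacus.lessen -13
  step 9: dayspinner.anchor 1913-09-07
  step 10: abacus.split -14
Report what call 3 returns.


Answer: 1859-08-31

Derivation:
==> abacus.start(68)
<== 68
==> dayspinner.stepdays(116)
<== 1859-08-14
==> dayspinner.monthend()
<== 1859-08-31
==> dayspinner.anchor(1783-08-16)
<== 1783-08-16
==> abacus.start(95)
<== 95
==> abacus.grow(-81/10)
<== 869/10
==> dayspinner.yearhop(4)
<== 1787-08-16
==> abacus.lessen(-13)
<== 999/10
==> dayspinner.anchor(1913-09-07)
<== 1913-09-07
==> abacus.split(-14)
<== -999/140


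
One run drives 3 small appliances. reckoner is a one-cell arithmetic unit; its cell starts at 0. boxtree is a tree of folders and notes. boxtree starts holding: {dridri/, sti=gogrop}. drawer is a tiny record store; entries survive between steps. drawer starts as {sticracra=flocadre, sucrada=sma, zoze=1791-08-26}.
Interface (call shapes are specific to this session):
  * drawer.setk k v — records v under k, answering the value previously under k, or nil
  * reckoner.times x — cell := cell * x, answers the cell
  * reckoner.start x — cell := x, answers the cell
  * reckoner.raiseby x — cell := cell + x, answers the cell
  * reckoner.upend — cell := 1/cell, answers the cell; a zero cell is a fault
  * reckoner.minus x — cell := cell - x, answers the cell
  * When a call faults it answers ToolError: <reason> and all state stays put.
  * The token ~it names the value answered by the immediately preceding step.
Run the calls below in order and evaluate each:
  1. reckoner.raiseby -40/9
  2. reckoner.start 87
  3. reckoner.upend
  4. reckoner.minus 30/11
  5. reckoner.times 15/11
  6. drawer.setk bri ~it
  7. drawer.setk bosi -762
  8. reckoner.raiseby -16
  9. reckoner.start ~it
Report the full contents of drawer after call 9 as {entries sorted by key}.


Answer: {bosi=-762, bri=-12995/3509, sticracra=flocadre, sucrada=sma, zoze=1791-08-26}

Derivation:
> reckoner.raiseby x=-40/9
[out] -40/9
> reckoner.start x=87
[out] 87
> reckoner.upend
[out] 1/87
> reckoner.minus x=30/11
[out] -2599/957
> reckoner.times x=15/11
[out] -12995/3509
> drawer.setk k=bri v=~it
[out] nil
> drawer.setk k=bosi v=-762
[out] nil
> reckoner.raiseby x=-16
[out] -69139/3509
> reckoner.start x=~it
[out] -69139/3509


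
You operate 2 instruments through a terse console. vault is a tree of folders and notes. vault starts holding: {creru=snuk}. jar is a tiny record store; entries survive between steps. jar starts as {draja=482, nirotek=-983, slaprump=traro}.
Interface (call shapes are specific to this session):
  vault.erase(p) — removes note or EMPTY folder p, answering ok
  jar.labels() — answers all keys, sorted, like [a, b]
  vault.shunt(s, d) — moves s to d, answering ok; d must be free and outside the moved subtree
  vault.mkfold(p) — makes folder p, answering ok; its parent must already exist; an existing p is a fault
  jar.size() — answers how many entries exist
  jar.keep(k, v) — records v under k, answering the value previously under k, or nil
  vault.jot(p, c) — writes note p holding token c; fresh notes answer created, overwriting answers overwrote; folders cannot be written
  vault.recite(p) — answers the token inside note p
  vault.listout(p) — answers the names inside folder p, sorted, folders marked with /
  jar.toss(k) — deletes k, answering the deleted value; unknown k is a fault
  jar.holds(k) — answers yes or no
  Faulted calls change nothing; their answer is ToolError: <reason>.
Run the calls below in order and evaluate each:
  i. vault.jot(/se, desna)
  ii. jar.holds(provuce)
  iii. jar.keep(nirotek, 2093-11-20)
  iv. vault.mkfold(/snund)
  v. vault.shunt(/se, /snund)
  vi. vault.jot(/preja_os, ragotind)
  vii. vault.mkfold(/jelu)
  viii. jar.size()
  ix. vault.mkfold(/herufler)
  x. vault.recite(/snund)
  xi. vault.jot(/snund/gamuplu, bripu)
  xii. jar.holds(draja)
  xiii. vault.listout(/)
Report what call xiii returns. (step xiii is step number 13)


;; 1. jot(/se, desna) => created
;; 2. holds(provuce) => no
;; 3. keep(nirotek, 2093-11-20) => -983
;; 4. mkfold(/snund) => ok
;; 5. shunt(/se, /snund) => ToolError: exists
;; 6. jot(/preja_os, ragotind) => created
;; 7. mkfold(/jelu) => ok
;; 8. size() => 3
;; 9. mkfold(/herufler) => ok
;; 10. recite(/snund) => ToolError: is a directory
;; 11. jot(/snund/gamuplu, bripu) => created
;; 12. holds(draja) => yes
;; 13. listout(/) => [creru, herufler/, jelu/, preja_os, se, snund/]

Answer: [creru, herufler/, jelu/, preja_os, se, snund/]


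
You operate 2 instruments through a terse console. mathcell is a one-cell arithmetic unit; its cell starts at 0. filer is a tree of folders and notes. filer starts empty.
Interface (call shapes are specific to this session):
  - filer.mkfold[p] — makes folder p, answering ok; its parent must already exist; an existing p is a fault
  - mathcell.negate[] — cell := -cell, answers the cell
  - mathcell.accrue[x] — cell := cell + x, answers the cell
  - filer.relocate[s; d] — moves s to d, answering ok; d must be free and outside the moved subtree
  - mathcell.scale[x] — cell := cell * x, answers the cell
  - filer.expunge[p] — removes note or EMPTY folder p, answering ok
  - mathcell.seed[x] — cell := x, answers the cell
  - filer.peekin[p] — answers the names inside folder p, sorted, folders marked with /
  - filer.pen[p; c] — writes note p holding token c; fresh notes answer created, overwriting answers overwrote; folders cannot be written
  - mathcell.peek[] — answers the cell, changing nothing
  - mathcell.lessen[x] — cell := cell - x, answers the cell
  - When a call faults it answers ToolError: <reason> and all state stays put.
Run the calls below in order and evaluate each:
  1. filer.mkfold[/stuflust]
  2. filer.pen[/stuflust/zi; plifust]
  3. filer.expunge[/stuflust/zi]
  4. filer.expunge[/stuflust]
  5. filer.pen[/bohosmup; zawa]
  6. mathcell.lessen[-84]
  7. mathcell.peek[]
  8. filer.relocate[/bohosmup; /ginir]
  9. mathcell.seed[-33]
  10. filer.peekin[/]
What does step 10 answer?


Answer: [ginir]

Derivation:
·→ filer.mkfold(/stuflust)
·← ok
·→ filer.pen(/stuflust/zi, plifust)
·← created
·→ filer.expunge(/stuflust/zi)
·← ok
·→ filer.expunge(/stuflust)
·← ok
·→ filer.pen(/bohosmup, zawa)
·← created
·→ mathcell.lessen(-84)
·← 84
·→ mathcell.peek()
·← 84
·→ filer.relocate(/bohosmup, /ginir)
·← ok
·→ mathcell.seed(-33)
·← -33
·→ filer.peekin(/)
·← [ginir]


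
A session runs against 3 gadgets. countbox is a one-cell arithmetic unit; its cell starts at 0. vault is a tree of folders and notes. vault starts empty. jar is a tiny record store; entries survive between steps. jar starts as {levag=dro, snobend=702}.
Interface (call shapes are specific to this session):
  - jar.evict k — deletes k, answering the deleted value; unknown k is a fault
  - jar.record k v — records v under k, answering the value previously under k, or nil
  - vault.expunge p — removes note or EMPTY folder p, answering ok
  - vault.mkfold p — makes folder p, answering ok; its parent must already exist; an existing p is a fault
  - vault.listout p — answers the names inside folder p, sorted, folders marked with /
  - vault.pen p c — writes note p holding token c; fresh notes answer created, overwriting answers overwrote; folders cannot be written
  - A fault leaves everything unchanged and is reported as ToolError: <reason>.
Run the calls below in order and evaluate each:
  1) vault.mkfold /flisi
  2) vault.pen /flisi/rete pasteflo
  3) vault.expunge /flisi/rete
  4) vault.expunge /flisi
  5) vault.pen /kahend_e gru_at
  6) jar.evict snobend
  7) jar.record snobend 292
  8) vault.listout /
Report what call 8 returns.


Answer: [kahend_e]

Derivation:
Act: vault.mkfold[/flisi]
Obs: ok
Act: vault.pen[/flisi/rete; pasteflo]
Obs: created
Act: vault.expunge[/flisi/rete]
Obs: ok
Act: vault.expunge[/flisi]
Obs: ok
Act: vault.pen[/kahend_e; gru_at]
Obs: created
Act: jar.evict[snobend]
Obs: 702
Act: jar.record[snobend; 292]
Obs: nil
Act: vault.listout[/]
Obs: [kahend_e]


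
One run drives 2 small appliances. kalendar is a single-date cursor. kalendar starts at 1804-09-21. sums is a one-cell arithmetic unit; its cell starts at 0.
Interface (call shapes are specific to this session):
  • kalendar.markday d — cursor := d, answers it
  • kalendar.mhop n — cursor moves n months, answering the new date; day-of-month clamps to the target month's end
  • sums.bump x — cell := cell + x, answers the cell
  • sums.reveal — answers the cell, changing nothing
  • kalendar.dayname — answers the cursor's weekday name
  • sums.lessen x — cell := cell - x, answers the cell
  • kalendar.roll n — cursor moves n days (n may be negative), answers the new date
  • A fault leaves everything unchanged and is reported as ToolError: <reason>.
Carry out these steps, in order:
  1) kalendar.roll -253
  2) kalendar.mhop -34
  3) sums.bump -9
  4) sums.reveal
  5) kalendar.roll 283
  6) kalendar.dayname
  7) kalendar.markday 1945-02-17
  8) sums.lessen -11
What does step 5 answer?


Answer: 1801-12-20

Derivation:
→ kalendar.roll(n: -253)
← 1804-01-12
→ kalendar.mhop(n: -34)
← 1801-03-12
→ sums.bump(x: -9)
← -9
→ sums.reveal()
← -9
→ kalendar.roll(n: 283)
← 1801-12-20
→ kalendar.dayname()
← Sunday
→ kalendar.markday(d: 1945-02-17)
← 1945-02-17
→ sums.lessen(x: -11)
← 2


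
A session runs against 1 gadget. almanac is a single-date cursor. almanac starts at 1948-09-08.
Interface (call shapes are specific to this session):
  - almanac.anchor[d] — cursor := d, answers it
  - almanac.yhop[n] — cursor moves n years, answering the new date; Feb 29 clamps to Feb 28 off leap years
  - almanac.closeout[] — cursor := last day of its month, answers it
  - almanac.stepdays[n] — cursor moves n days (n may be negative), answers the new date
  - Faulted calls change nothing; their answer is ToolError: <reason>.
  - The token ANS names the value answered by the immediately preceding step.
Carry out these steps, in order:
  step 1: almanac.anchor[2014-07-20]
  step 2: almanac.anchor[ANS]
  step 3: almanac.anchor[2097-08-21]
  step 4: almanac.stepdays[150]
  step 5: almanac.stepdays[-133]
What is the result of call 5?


% almanac.anchor d→2014-07-20
[out] 2014-07-20
% almanac.anchor d→ANS
[out] 2014-07-20
% almanac.anchor d→2097-08-21
[out] 2097-08-21
% almanac.stepdays n→150
[out] 2098-01-18
% almanac.stepdays n→-133
[out] 2097-09-07

Answer: 2097-09-07


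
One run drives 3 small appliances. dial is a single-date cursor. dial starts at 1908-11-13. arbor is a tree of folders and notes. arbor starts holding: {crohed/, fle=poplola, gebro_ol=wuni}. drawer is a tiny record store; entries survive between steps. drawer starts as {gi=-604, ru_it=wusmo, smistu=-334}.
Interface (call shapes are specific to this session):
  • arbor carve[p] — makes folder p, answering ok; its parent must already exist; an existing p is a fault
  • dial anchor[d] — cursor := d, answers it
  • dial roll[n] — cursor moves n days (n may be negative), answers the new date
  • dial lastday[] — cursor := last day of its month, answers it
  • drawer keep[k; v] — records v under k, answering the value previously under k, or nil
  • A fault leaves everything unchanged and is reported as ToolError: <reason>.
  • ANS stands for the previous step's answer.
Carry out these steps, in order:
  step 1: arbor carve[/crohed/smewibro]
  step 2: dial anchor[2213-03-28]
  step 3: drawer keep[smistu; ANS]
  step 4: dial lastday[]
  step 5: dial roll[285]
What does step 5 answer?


Do: arbor carve[p=/crohed/smewibro]
See: ok
Do: dial anchor[d=2213-03-28]
See: 2213-03-28
Do: drawer keep[k=smistu; v=ANS]
See: -334
Do: dial lastday[]
See: 2213-03-31
Do: dial roll[n=285]
See: 2214-01-10

Answer: 2214-01-10


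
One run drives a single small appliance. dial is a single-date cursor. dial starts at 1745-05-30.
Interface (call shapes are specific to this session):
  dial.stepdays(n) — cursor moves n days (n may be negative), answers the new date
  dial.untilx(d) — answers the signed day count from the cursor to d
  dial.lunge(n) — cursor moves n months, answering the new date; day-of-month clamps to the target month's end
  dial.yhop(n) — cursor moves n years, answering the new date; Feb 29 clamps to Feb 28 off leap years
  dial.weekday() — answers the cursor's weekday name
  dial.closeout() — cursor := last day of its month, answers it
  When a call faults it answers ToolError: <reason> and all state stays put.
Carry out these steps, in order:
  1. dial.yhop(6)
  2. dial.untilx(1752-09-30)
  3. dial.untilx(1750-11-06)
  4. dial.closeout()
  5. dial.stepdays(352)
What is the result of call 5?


> dial.yhop n: 6
[out] 1751-05-30
> dial.untilx d: 1752-09-30
[out] 489
> dial.untilx d: 1750-11-06
[out] -205
> dial.closeout
[out] 1751-05-31
> dial.stepdays n: 352
[out] 1752-05-17

Answer: 1752-05-17


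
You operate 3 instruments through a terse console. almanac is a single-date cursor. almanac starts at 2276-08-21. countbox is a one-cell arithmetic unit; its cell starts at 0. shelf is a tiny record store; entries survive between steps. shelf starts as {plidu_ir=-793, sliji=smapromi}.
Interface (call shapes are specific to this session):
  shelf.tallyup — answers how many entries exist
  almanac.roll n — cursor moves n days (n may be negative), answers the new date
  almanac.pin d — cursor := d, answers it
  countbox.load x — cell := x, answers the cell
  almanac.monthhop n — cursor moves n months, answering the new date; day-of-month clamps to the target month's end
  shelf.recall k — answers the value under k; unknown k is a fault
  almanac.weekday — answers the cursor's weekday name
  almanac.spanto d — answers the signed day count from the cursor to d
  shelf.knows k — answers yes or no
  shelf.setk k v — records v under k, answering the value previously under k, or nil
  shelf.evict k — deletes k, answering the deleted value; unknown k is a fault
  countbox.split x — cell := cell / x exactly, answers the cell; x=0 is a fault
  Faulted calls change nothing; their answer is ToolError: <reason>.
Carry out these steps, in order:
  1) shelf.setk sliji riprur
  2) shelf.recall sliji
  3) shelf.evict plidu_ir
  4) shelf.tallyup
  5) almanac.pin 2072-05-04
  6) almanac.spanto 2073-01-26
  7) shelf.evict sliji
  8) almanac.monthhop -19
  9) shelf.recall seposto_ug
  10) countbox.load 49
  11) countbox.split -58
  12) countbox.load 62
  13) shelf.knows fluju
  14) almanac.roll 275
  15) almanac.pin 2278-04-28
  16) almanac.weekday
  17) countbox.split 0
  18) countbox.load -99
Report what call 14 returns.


Answer: 2071-07-06

Derivation:
==> shelf.setk(sliji, riprur)
<== smapromi
==> shelf.recall(sliji)
<== riprur
==> shelf.evict(plidu_ir)
<== -793
==> shelf.tallyup()
<== 1
==> almanac.pin(2072-05-04)
<== 2072-05-04
==> almanac.spanto(2073-01-26)
<== 267
==> shelf.evict(sliji)
<== riprur
==> almanac.monthhop(-19)
<== 2070-10-04
==> shelf.recall(seposto_ug)
<== ToolError: no such key seposto_ug
==> countbox.load(49)
<== 49
==> countbox.split(-58)
<== -49/58
==> countbox.load(62)
<== 62
==> shelf.knows(fluju)
<== no
==> almanac.roll(275)
<== 2071-07-06
==> almanac.pin(2278-04-28)
<== 2278-04-28
==> almanac.weekday()
<== Sunday
==> countbox.split(0)
<== ToolError: division by zero
==> countbox.load(-99)
<== -99


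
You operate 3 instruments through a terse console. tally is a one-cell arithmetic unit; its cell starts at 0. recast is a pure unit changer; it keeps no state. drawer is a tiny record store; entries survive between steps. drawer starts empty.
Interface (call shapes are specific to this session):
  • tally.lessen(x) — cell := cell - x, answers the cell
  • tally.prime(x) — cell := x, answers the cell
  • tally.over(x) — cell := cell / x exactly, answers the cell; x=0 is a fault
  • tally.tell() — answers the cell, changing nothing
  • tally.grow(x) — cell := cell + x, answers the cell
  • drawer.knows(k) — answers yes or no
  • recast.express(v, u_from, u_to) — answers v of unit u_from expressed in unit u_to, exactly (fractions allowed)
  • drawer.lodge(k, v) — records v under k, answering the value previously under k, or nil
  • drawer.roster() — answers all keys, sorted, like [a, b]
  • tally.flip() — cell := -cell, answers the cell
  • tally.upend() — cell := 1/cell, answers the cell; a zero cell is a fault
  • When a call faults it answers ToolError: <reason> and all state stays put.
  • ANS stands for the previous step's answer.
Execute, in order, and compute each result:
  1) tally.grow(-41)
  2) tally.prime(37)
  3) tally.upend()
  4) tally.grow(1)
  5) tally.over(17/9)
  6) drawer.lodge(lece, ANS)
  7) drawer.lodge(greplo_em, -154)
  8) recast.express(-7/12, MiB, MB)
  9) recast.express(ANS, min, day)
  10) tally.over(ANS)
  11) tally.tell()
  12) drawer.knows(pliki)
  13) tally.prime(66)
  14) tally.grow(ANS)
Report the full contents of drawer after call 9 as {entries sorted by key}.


Answer: {greplo_em=-154, lece=342/629}

Derivation:
-> grow(-41)
<- -41
-> prime(37)
<- 37
-> upend()
<- 1/37
-> grow(1)
<- 38/37
-> over(17/9)
<- 342/629
-> lodge(lece, ANS)
<- nil
-> lodge(greplo_em, -154)
<- nil
-> express(-7/12, MiB, MB)
<- -28672/46875
-> express(ANS, min, day)
<- -896/2109375
-> over(ANS)
<- -360703125/281792
-> tell()
<- -360703125/281792
-> knows(pliki)
<- no
-> prime(66)
<- 66
-> grow(ANS)
<- 132


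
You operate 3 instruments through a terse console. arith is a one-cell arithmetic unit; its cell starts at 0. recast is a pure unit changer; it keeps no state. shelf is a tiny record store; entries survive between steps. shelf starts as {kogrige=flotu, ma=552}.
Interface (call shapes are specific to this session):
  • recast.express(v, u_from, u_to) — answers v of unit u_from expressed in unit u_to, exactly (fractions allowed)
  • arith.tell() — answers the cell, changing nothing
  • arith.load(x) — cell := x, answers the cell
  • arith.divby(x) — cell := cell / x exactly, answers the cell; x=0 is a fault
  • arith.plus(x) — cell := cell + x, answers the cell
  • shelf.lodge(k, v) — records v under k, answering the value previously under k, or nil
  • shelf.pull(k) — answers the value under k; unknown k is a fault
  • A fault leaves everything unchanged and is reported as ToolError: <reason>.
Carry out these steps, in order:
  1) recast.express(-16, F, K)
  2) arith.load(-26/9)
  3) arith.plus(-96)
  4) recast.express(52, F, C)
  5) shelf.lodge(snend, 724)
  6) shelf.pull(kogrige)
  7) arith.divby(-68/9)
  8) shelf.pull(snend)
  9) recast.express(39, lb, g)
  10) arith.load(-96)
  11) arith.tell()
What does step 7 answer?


$ express -16 F K
  14789/60
$ load -26/9
  -26/9
$ plus -96
  -890/9
$ express 52 F C
  100/9
$ lodge snend 724
  nil
$ pull kogrige
  flotu
$ divby -68/9
  445/34
$ pull snend
  724
$ express 39 lb g
  1769010243/100000
$ load -96
  -96
$ tell
  -96

Answer: 445/34


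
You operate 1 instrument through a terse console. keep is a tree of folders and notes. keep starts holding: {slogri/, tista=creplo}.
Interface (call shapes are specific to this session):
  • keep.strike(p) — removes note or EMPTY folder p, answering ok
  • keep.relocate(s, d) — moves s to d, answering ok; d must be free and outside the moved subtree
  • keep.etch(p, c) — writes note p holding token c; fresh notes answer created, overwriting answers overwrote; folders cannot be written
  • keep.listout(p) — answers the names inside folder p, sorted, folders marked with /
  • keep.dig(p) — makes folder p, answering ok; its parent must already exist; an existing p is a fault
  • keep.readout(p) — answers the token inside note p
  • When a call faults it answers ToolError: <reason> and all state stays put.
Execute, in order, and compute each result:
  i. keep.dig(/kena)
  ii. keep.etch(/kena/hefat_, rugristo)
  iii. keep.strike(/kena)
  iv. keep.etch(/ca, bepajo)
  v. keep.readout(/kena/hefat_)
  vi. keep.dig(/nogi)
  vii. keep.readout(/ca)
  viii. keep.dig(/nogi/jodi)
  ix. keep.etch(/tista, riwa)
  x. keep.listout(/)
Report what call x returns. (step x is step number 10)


·→ keep.dig(p='/kena')
·← ok
·→ keep.etch(p='/kena/hefat_', c='rugristo')
·← created
·→ keep.strike(p='/kena')
·← ToolError: not empty
·→ keep.etch(p='/ca', c='bepajo')
·← created
·→ keep.readout(p='/kena/hefat_')
·← rugristo
·→ keep.dig(p='/nogi')
·← ok
·→ keep.readout(p='/ca')
·← bepajo
·→ keep.dig(p='/nogi/jodi')
·← ok
·→ keep.etch(p='/tista', c='riwa')
·← overwrote
·→ keep.listout(p='/')
·← [ca, kena/, nogi/, slogri/, tista]

Answer: [ca, kena/, nogi/, slogri/, tista]


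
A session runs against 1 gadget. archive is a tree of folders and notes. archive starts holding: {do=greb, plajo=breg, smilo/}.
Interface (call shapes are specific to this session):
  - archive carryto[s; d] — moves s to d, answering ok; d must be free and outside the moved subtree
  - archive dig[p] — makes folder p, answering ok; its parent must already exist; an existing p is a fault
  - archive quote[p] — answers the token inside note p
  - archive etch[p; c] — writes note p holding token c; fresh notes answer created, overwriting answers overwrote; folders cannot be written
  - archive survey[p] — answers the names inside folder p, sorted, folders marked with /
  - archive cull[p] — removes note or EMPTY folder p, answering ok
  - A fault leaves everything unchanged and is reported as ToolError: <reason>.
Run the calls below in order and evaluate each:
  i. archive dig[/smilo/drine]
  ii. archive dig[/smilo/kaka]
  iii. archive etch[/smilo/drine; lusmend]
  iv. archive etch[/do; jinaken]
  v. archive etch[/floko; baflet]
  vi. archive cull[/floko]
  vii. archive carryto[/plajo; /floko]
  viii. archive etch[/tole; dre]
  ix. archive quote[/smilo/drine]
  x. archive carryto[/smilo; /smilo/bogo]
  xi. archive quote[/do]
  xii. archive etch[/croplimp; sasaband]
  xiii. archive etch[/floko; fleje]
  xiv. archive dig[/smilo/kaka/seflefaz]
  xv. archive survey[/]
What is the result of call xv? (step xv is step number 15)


Answer: [croplimp, do, floko, smilo/, tole]

Derivation:
$ archive dig p→/smilo/drine
:: ok
$ archive dig p→/smilo/kaka
:: ok
$ archive etch p→/smilo/drine c→lusmend
:: ToolError: is a directory
$ archive etch p→/do c→jinaken
:: overwrote
$ archive etch p→/floko c→baflet
:: created
$ archive cull p→/floko
:: ok
$ archive carryto s→/plajo d→/floko
:: ok
$ archive etch p→/tole c→dre
:: created
$ archive quote p→/smilo/drine
:: ToolError: is a directory
$ archive carryto s→/smilo d→/smilo/bogo
:: ToolError: into itself
$ archive quote p→/do
:: jinaken
$ archive etch p→/croplimp c→sasaband
:: created
$ archive etch p→/floko c→fleje
:: overwrote
$ archive dig p→/smilo/kaka/seflefaz
:: ok
$ archive survey p→/
:: [croplimp, do, floko, smilo/, tole]


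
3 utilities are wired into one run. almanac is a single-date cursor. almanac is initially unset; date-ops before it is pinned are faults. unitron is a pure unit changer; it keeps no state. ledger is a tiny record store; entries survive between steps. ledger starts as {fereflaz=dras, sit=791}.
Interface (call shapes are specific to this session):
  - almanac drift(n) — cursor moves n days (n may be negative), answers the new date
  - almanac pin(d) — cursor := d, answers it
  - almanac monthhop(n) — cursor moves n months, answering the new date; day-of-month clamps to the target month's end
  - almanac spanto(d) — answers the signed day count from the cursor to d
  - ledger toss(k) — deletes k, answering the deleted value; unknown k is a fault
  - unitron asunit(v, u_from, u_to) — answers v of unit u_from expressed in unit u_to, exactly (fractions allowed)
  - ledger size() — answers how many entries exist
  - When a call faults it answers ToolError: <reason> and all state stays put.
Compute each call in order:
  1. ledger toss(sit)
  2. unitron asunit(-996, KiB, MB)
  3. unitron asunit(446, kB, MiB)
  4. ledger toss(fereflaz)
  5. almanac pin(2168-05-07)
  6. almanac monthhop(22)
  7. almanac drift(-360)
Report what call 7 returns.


Answer: 2169-03-12

Derivation:
I invoke ledger toss using k→sit, — result: 791.
Calling unitron asunit using v→-996, u_from→KiB, u_to→MB, and get -15936/15625.
I use unitron asunit using v→446, u_from→kB, u_to→MiB, and get 27875/65536.
I call ledger toss using k→fereflaz, yielding dras.
Then almanac pin using d→2168-05-07, and see 2168-05-07.
Using almanac monthhop using n→22, and observe 2170-03-07.
I use almanac drift using n→-360, which returns 2169-03-12.


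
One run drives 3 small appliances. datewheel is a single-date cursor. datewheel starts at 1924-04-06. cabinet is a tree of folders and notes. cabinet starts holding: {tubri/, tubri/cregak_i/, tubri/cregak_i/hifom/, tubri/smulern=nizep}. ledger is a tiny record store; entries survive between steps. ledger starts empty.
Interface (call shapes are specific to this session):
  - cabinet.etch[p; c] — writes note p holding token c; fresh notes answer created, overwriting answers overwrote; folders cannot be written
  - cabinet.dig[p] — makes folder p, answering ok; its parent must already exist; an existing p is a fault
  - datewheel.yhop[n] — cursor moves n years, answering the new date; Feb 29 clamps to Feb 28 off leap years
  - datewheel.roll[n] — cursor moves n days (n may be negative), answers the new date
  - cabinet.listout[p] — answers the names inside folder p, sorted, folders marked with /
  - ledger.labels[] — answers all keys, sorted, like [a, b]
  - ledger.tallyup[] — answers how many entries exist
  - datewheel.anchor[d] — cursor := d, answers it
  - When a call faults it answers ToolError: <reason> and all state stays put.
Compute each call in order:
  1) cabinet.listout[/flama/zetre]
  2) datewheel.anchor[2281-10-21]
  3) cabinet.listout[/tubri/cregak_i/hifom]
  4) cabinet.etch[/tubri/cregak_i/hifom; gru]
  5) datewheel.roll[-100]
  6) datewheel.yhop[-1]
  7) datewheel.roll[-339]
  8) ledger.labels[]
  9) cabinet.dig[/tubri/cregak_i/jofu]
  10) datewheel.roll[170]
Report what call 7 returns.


Answer: 2279-08-09

Derivation:
// cabinet.listout(p→/flama/zetre) : ToolError: not found
// datewheel.anchor(d→2281-10-21) : 2281-10-21
// cabinet.listout(p→/tubri/cregak_i/hifom) : []
// cabinet.etch(p→/tubri/cregak_i/hifom, c→gru) : ToolError: is a directory
// datewheel.roll(n→-100) : 2281-07-13
// datewheel.yhop(n→-1) : 2280-07-13
// datewheel.roll(n→-339) : 2279-08-09
// ledger.labels() : []
// cabinet.dig(p→/tubri/cregak_i/jofu) : ok
// datewheel.roll(n→170) : 2280-01-26


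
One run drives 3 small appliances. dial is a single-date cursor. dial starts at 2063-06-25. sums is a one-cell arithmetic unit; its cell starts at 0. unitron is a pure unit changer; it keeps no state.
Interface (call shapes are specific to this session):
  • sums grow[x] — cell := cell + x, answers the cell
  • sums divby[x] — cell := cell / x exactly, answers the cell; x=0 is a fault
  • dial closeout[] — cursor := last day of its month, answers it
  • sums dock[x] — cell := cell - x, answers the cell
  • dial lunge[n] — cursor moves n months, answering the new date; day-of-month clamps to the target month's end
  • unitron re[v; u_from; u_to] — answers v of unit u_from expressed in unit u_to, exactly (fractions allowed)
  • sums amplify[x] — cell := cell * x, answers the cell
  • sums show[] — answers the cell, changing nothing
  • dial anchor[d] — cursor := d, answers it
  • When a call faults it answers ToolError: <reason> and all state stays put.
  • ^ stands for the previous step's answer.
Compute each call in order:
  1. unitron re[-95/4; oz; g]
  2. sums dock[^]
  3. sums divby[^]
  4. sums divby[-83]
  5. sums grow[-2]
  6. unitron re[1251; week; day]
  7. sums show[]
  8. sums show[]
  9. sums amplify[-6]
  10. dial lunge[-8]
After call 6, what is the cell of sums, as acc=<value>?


Using unitron re on v='-95/4', u_from='oz', u_to='g', giving -861825503/1280000.
I run sums dock on x='^', yielding 861825503/1280000.
I run sums divby on x='^': 1.
I run sums divby on x='-83': -1/83.
I invoke sums grow on x='-2', and get -167/83.
Invoking unitron re on v='1251', u_from='week', u_to='day', and observe 8757.
I try sums show, — result: -167/83.
I run sums show(), → -167/83.
Next I call sums amplify on x='-6', — result: 1002/83.
Calling dial lunge on n='-8', and see 2062-10-25.

Answer: acc=-167/83


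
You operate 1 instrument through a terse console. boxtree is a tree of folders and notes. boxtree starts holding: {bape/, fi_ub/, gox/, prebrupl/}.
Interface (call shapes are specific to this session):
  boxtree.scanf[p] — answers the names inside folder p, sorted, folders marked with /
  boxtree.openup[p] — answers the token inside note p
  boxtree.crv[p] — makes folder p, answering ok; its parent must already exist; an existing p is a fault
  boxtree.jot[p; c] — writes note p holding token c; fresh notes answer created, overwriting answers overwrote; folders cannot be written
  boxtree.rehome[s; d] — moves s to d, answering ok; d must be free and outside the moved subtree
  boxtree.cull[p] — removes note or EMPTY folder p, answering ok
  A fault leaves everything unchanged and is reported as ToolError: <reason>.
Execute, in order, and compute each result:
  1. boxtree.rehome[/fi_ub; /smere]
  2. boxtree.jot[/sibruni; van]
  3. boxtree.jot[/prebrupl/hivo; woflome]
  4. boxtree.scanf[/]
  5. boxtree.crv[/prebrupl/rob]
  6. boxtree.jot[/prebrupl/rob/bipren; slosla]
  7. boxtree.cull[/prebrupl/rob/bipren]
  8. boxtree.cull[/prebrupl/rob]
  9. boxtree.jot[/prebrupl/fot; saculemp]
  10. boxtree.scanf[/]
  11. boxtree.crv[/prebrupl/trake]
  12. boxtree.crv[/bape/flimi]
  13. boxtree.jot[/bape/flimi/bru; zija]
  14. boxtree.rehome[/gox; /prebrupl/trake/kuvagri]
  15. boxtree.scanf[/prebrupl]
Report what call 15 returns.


Answer: [fot, hivo, trake/]

Derivation:
Do: boxtree.rehome[s→/fi_ub; d→/smere]
See: ok
Do: boxtree.jot[p→/sibruni; c→van]
See: created
Do: boxtree.jot[p→/prebrupl/hivo; c→woflome]
See: created
Do: boxtree.scanf[p→/]
See: [bape/, gox/, prebrupl/, sibruni, smere/]
Do: boxtree.crv[p→/prebrupl/rob]
See: ok
Do: boxtree.jot[p→/prebrupl/rob/bipren; c→slosla]
See: created
Do: boxtree.cull[p→/prebrupl/rob/bipren]
See: ok
Do: boxtree.cull[p→/prebrupl/rob]
See: ok
Do: boxtree.jot[p→/prebrupl/fot; c→saculemp]
See: created
Do: boxtree.scanf[p→/]
See: [bape/, gox/, prebrupl/, sibruni, smere/]
Do: boxtree.crv[p→/prebrupl/trake]
See: ok
Do: boxtree.crv[p→/bape/flimi]
See: ok
Do: boxtree.jot[p→/bape/flimi/bru; c→zija]
See: created
Do: boxtree.rehome[s→/gox; d→/prebrupl/trake/kuvagri]
See: ok
Do: boxtree.scanf[p→/prebrupl]
See: [fot, hivo, trake/]
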